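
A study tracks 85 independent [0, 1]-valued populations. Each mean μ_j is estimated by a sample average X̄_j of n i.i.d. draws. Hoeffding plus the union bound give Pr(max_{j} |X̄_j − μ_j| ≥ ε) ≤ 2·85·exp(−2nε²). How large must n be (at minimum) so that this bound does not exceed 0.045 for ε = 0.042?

Need 2·85·exp(−2nε²) ≤ 0.045, i.e. exp(−2nε²) ≤ 0.045/170.
So 2nε² ≥ ln(170/0.045) = 8.236891.
Hence n ≥ 8.236891/(2·0.042²) = 2334.720.
The smallest integer n is 2335.

2335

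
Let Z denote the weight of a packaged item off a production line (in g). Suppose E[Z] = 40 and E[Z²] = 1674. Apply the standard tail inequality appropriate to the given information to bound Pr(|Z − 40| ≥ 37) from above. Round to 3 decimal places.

The first two moments determine the variance, so Chebyshev's inequality is the sharpest standard bound available.
Var(Z) = E[Z²] − (E[Z])² = 1674 − 1600 = 74.
Chebyshev's inequality: Pr(|Z − μ| ≥ t) ≤ Var(Z)/t² = 74/1369 = 0.0541.

0.054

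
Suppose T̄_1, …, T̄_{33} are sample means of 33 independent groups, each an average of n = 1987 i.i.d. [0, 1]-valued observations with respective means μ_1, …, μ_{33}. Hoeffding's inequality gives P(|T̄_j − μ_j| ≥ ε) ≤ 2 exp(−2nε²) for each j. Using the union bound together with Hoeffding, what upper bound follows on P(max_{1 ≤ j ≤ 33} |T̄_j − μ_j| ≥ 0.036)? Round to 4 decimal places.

Per-experiment Hoeffding bound: 2·exp(−2·1987·0.036²) = 2·exp(−5.15030) = 0.011595.
Union bound over 33 events: 33·0.011595 = 0.38264.

0.3826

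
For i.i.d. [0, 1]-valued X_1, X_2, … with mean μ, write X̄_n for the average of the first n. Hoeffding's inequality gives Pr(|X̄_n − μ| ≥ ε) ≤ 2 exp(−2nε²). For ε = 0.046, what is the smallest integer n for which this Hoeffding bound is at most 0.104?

699

Require 2·exp(−2nε²) ≤ 0.104, i.e. 2nε² ≥ ln(2/0.104) = 2.956512.
So n ≥ 2.956512 / (2·0.046²) = 698.609.
The smallest integer n is 699.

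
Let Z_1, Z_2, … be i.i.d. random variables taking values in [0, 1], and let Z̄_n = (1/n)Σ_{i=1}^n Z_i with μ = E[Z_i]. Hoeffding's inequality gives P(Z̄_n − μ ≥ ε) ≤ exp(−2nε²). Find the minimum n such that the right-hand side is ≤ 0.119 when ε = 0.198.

28

Require exp(−2nε²) ≤ 0.119, i.e. 2nε² ≥ ln(1/0.119) = 2.128632.
So n ≥ 2.128632 / (2·0.198²) = 27.148.
The smallest integer n is 28.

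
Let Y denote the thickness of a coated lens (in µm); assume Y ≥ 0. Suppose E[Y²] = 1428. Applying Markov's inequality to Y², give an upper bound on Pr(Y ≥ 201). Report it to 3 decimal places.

Since Y ≥ 0, the event {Y ≥ 201} is the same as {Y² ≥ 40401}.
Markov's inequality applied to Y² gives Pr(Y² ≥ 40401) ≤ E[Y²]/40401 = 1428/40401 = 0.0353.

0.035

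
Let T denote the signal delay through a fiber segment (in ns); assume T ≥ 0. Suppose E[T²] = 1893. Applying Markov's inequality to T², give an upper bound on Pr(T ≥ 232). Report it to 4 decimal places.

0.0352

Since T ≥ 0, the event {T ≥ 232} is the same as {T² ≥ 53824}.
Markov's inequality applied to T² gives Pr(T² ≥ 53824) ≤ E[T²]/53824 = 1893/53824 = 0.0352.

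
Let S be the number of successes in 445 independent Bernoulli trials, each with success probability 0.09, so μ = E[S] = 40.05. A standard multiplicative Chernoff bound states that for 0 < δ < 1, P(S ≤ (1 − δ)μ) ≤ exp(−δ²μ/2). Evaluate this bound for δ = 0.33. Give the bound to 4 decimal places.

Exponent = δ²μ/2 = 0.33²·40.05/2 = 2.1807.
Bound = exp(−2.1807) = 0.11296.

0.1130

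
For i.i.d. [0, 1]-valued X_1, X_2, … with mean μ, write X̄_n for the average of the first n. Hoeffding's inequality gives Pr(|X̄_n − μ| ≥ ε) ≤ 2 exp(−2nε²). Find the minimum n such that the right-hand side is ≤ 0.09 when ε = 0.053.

Require 2·exp(−2nε²) ≤ 0.09, i.e. 2nε² ≥ ln(2/0.09) = 3.101093.
So n ≥ 3.101093 / (2·0.053²) = 551.992.
The smallest integer n is 552.

552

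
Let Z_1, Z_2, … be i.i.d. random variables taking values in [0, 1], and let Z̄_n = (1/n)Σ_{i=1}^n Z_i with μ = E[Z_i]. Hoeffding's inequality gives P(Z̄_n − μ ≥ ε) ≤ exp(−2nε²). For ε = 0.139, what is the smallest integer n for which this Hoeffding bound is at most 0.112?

Require exp(−2nε²) ≤ 0.112, i.e. 2nε² ≥ ln(1/0.112) = 2.189256.
So n ≥ 2.189256 / (2·0.139²) = 56.655.
The smallest integer n is 57.

57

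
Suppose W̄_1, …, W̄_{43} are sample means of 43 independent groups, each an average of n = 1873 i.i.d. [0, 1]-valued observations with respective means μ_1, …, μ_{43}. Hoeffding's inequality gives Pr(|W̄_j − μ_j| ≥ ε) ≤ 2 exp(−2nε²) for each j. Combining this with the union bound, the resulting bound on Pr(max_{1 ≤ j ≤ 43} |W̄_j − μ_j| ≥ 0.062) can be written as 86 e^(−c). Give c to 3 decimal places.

14.400

Union bound over the 43 events: Pr(max_{1 ≤ j ≤ 43} |W̄_j − μ_j| ≥ 0.062) ≤ 43·2·exp(−2nε²) = 86 exp(−2·1873·0.062²).
So c = 2·1873·0.062² = 14.3996.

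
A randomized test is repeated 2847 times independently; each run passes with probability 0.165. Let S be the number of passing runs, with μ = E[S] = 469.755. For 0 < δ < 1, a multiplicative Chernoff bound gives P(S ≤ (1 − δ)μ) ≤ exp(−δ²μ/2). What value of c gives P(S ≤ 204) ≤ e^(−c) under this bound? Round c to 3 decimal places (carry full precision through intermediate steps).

Write 204 = (1 − δ)μ, so δ = 1 − 204/469.755 = 0.5657311…
Then the exponent is δ²μ/2 = (μ − 204)²/(2μ) = 75.172931.

75.173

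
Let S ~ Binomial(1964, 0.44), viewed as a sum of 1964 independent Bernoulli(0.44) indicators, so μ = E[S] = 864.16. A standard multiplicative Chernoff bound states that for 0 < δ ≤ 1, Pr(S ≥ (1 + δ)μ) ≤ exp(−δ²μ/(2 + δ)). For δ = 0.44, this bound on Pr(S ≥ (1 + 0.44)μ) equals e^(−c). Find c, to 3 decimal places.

68.566

c = δ²μ/(2 + δ) = 0.44²·864.16/(2 + 0.44) = 68.5661.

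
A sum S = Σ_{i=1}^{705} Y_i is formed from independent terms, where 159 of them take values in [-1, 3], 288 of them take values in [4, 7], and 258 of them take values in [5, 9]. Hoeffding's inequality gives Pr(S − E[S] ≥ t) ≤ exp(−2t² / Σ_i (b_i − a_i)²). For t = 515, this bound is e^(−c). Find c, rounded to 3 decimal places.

57.259

Σ(b_i − a_i)² = 159·4² + 288·3² + 258·4² = 9264.
c = 2t² / 9264 = 2·515² / 9264 = 57.2593.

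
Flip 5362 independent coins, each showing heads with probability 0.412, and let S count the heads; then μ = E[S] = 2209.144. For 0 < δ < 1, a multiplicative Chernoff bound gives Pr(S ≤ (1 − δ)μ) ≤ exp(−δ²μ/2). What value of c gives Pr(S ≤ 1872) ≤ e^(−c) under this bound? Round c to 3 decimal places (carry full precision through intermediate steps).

Write 1872 = (1 − δ)μ, so δ = 1 − 1872/2209.144 = 0.152613…
Then the exponent is δ²μ/2 = (μ − 1872)²/(2μ) = 25.726272.

25.726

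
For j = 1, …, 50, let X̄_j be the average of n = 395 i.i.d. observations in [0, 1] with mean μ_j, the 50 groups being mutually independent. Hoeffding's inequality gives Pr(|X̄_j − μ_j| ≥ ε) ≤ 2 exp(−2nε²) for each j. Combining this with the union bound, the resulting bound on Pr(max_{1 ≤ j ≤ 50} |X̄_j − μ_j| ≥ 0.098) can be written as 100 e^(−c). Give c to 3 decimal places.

7.587

Union bound over the 50 events: Pr(max_{1 ≤ j ≤ 50} |X̄_j − μ_j| ≥ 0.098) ≤ 50·2·exp(−2nε²) = 100 exp(−2·395·0.098²).
So c = 2·395·0.098² = 7.5872.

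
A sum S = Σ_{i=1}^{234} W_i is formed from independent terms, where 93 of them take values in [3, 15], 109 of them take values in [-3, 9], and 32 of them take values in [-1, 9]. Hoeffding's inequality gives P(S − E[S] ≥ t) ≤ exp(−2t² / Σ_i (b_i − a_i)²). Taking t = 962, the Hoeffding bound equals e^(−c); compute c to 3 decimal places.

Σ(b_i − a_i)² = 93·12² + 109·12² + 32·10² = 32288.
c = 2t² / 32288 = 2·962² / 32288 = 57.3243.

57.324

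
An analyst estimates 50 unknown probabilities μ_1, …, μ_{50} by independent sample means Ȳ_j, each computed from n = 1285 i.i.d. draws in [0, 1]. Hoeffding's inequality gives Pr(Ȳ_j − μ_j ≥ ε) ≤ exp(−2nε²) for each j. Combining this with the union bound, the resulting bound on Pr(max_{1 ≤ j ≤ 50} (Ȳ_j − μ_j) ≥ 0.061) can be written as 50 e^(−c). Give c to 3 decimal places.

9.563

Union bound over the 50 events: Pr(max_{1 ≤ j ≤ 50} (Ȳ_j − μ_j) ≥ 0.061) ≤ 50·exp(−2nε²) = 50 exp(−2·1285·0.061²).
So c = 2·1285·0.061² = 9.5630.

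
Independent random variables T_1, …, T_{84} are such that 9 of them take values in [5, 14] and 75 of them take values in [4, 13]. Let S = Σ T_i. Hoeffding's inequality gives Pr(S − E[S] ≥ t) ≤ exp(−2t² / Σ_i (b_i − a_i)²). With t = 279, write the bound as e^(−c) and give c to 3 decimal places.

22.881

Σ(b_i − a_i)² = 9·9² + 75·9² = 6804.
c = 2t² / 6804 = 2·279² / 6804 = 22.8810.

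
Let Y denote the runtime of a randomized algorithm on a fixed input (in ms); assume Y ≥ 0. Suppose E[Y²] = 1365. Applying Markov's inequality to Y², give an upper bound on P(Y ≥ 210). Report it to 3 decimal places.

Since Y ≥ 0, the event {Y ≥ 210} is the same as {Y² ≥ 44100}.
Markov's inequality applied to Y² gives P(Y² ≥ 44100) ≤ E[Y²]/44100 = 1365/44100 = 0.0310.

0.031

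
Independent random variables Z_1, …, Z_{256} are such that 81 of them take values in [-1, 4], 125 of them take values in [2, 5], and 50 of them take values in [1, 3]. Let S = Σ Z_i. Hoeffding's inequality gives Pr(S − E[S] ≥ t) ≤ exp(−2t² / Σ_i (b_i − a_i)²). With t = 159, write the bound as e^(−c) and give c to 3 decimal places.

15.093

Σ(b_i − a_i)² = 81·5² + 125·3² + 50·2² = 3350.
c = 2t² / 3350 = 2·159² / 3350 = 15.0931.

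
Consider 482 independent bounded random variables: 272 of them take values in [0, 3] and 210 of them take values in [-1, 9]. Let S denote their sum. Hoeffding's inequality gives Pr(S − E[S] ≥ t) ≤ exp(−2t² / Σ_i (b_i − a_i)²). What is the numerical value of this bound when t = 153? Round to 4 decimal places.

0.1358

Σ(b_i − a_i)² = 272·3² + 210·10² = 23448.
Exponent = 2·153² / 23448 = 1.99667.
Bound = exp(−1.99667) = 0.13579.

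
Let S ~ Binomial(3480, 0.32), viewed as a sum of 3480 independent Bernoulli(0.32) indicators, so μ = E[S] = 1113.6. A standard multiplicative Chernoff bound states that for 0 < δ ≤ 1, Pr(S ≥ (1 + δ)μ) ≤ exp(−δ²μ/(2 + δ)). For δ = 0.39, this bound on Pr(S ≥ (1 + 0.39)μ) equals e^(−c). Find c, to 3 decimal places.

70.870

c = δ²μ/(2 + δ) = 0.39²·1113.6/(2 + 0.39) = 70.8697.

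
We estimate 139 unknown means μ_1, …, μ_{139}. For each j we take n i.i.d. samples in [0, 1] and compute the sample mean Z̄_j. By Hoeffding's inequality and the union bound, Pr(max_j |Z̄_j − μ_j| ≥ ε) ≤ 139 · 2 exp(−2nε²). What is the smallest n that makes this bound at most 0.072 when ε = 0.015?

18353

Need 2·139·exp(−2nε²) ≤ 0.072, i.e. exp(−2nε²) ≤ 0.072/278.
So 2nε² ≥ ln(278/0.072) = 8.258710.
Hence n ≥ 8.258710/(2·0.015²) = 18352.689.
The smallest integer n is 18353.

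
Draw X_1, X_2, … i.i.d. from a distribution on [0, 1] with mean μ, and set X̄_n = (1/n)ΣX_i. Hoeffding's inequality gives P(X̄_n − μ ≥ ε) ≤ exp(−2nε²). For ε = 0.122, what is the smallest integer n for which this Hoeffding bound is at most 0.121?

Require exp(−2nε²) ≤ 0.121, i.e. 2nε² ≥ ln(1/0.121) = 2.111965.
So n ≥ 2.111965 / (2·0.122²) = 70.947.
The smallest integer n is 71.

71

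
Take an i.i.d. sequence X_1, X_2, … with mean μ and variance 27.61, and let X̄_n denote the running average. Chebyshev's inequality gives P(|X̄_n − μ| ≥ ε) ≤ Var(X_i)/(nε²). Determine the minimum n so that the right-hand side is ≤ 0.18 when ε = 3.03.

Require 27.61/(n·3.03²) ≤ 0.18, i.e. n ≥ 27.61/(0.18·3.03²) = 16.707.
The smallest integer n is 17.

17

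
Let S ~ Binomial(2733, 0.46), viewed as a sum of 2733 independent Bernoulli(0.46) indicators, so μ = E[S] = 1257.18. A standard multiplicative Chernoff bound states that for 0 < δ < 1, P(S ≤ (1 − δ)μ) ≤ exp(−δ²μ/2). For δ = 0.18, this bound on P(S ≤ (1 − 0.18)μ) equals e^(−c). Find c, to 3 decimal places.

20.366

c = δ²μ/2 = 0.18²·1257.18/2 = 20.3663.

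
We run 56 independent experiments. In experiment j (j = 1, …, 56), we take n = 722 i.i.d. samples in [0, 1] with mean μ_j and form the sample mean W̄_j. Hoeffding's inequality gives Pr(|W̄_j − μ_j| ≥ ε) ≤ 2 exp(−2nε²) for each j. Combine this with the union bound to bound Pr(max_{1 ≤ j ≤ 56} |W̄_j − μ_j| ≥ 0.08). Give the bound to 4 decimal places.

Per-experiment Hoeffding bound: 2·exp(−2·722·0.08²) = 2·exp(−9.24160) = 0.00019384.
Union bound over 56 events: 56·0.00019384 = 0.01086.

0.0109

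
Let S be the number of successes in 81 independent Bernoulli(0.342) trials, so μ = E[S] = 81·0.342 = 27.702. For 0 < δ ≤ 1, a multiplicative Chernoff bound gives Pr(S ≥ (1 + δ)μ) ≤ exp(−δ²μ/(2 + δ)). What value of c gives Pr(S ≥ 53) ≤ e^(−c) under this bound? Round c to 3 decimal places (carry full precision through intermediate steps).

Write 53 = (1 + δ)μ, so δ = 53/27.702 − 1 = 0.9132193…
Then the exponent is δ²μ/(2 + δ) = (53 − μ)² / (μ·(2 + δ)) = 7.930272.

7.930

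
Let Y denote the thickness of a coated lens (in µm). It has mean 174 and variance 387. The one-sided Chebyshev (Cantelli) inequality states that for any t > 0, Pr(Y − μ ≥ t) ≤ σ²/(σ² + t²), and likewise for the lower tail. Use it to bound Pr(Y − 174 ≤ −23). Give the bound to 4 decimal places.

Here σ² = 387 and t = 23, so σ² + t² = 916.
Cantelli's bound: 387/916 = 0.4225.

0.4225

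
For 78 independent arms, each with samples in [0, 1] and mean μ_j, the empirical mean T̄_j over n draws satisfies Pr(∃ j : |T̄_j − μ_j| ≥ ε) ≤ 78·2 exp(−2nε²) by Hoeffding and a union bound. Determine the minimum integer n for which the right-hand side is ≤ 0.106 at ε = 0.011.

30142

Need 2·78·exp(−2nε²) ≤ 0.106, i.e. exp(−2nε²) ≤ 0.106/156.
So 2nε² ≥ ln(156/0.106) = 7.294172.
Hence n ≥ 7.294172/(2·0.011²) = 30141.207.
The smallest integer n is 30142.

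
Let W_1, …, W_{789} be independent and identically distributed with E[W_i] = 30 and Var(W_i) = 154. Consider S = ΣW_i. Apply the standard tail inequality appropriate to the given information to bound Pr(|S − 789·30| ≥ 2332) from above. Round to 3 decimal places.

0.022

With mean and variance of each term known, Chebyshev's inequality bounds the deviation of the sum (or sample mean).
Var(S) = n·Var(W_i) = 789·154 = 121506.
Chebyshev: Pr(|S − 789·30| ≥ 2332) ≤ Var(S)/2332² = 121506/5438224 = 0.0223.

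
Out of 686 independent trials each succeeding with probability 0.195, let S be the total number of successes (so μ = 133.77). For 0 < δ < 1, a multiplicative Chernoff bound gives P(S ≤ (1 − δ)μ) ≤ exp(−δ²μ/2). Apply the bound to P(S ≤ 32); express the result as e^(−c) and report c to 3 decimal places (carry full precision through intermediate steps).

38.712

Write 32 = (1 − δ)μ, so δ = 1 − 32/133.77 = 0.7607834…
Then the exponent is δ²μ/2 = (μ − 32)²/(2μ) = 38.712465.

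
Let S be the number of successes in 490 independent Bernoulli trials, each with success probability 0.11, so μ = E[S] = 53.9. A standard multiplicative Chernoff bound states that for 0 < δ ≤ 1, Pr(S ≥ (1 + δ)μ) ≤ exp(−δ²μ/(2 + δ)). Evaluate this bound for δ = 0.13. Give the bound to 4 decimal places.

Exponent = δ²μ/(2 + δ) = 0.13²·53.9/2.13 = 0.4277.
Bound = exp(−0.4277) = 0.65203.

0.6520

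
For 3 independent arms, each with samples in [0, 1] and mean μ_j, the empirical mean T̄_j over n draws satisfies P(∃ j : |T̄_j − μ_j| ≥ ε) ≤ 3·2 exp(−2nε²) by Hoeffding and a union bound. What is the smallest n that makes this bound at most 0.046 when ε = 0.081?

372

Need 2·3·exp(−2nε²) ≤ 0.046, i.e. exp(−2nε²) ≤ 0.046/6.
So 2nε² ≥ ln(6/0.046) = 4.870873.
Hence n ≥ 4.870873/(2·0.081²) = 371.199.
The smallest integer n is 372.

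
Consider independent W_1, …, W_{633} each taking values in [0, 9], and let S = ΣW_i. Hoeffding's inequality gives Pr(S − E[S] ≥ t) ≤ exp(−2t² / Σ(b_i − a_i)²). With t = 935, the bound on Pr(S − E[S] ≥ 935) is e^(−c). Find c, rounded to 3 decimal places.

34.101

Σ(b_i − a_i)² = 633·(9)² = 51273.
c = 2t²/51273 = 2·935²/51273 = 34.1008.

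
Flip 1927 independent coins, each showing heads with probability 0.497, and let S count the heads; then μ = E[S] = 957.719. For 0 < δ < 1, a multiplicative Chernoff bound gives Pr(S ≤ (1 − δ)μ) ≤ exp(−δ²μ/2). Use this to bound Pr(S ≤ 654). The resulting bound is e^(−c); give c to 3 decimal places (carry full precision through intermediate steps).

Write 654 = (1 − δ)μ, so δ = 1 − 654/957.719 = 0.3171275…
Then the exponent is δ²μ/2 = (μ − 654)²/(2μ) = 48.158818.

48.159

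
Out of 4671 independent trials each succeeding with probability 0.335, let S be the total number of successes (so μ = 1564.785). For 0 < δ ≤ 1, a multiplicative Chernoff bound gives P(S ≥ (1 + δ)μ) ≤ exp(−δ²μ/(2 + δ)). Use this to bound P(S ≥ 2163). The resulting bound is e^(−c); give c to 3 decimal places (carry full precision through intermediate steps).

95.998

Write 2163 = (1 + δ)μ, so δ = 2163/1564.785 − 1 = 0.3822985…
Then the exponent is δ²μ/(2 + δ) = (2163 − μ)² / (μ·(2 + δ)) = 95.998344.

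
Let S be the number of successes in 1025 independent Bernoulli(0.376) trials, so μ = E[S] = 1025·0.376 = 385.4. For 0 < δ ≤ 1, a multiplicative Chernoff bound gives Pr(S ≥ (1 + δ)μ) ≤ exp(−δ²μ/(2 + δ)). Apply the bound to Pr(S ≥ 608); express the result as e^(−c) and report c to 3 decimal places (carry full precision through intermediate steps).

49.880

Write 608 = (1 + δ)μ, so δ = 608/385.4 − 1 = 0.5775817…
Then the exponent is δ²μ/(2 + δ) = (608 − μ)² / (μ·(2 + δ)) = 49.879968.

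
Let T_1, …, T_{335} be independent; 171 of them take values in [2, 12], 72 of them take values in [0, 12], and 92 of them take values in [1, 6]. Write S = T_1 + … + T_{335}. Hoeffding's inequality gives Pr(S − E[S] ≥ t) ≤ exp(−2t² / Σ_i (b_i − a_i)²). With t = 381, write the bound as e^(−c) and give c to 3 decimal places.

9.753

Σ(b_i − a_i)² = 171·10² + 72·12² + 92·5² = 29768.
c = 2t² / 29768 = 2·381² / 29768 = 9.7528.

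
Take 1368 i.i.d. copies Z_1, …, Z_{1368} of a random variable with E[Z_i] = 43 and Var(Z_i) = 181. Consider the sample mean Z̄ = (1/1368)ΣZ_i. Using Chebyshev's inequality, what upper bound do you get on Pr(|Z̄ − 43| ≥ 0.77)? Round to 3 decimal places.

0.223

Var(Z̄) = Var(Z_i)/n = 181/1368 = 0.13231.
Chebyshev: Pr(|Z̄ − 43| ≥ 0.77) ≤ Var(Z̄)/(0.77)² = 181/(1368·0.77²) = 0.2232.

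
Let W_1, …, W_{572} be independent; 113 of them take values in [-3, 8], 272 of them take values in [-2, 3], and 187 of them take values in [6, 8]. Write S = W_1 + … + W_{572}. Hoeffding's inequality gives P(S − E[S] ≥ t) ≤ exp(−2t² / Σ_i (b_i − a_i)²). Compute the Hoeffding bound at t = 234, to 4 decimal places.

Σ(b_i − a_i)² = 113·11² + 272·5² + 187·2² = 21221.
Exponent = 2·234² / 21221 = 5.16055.
Bound = exp(−5.16055) = 0.00574.

0.0057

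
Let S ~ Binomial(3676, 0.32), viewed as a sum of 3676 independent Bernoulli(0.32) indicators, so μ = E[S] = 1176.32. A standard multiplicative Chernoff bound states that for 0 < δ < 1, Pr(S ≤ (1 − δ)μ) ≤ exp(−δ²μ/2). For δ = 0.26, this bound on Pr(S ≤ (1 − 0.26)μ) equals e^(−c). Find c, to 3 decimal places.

c = δ²μ/2 = 0.26²·1176.32/2 = 39.7596.

39.760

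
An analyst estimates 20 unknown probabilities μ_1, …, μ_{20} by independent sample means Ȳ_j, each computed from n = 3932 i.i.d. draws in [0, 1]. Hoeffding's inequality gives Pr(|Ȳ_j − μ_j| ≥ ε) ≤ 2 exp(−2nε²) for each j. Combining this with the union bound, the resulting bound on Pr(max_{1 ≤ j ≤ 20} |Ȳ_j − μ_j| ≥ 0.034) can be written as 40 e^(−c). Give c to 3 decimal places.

9.091

Union bound over the 20 events: Pr(max_{1 ≤ j ≤ 20} |Ȳ_j − μ_j| ≥ 0.034) ≤ 20·2·exp(−2nε²) = 40 exp(−2·3932·0.034²).
So c = 2·3932·0.034² = 9.0908.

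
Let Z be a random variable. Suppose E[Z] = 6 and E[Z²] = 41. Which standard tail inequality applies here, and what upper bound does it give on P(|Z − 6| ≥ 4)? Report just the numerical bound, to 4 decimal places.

0.3125

The first two moments determine the variance, so Chebyshev's inequality is the sharpest standard bound available.
Var(Z) = E[Z²] − (E[Z])² = 41 − 36 = 5.
Chebyshev's inequality: P(|Z − μ| ≥ t) ≤ Var(Z)/t² = 5/16 = 0.3125.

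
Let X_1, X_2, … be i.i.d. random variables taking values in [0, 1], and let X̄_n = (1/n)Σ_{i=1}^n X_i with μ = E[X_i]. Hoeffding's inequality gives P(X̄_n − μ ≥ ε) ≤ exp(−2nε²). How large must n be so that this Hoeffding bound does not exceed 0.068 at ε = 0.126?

Require exp(−2nε²) ≤ 0.068, i.e. 2nε² ≥ ln(1/0.068) = 2.688248.
So n ≥ 2.688248 / (2·0.126²) = 84.664.
The smallest integer n is 85.

85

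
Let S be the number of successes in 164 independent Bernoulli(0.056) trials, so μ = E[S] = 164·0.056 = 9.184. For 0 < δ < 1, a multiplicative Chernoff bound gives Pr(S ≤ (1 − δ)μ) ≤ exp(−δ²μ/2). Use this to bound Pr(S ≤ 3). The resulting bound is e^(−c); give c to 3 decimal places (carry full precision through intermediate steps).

Write 3 = (1 − δ)μ, so δ = 1 − 3/9.184 = 0.6733449…
Then the exponent is δ²μ/2 = (μ − 3)²/(2μ) = 2.081983.

2.082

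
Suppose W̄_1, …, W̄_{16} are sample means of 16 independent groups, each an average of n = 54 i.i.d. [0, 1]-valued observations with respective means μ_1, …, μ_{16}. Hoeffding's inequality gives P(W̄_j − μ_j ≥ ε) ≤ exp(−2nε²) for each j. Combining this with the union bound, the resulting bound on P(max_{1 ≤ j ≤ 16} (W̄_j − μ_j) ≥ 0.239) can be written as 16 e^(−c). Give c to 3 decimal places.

Union bound over the 16 events: P(max_{1 ≤ j ≤ 16} (W̄_j − μ_j) ≥ 0.239) ≤ 16·exp(−2nε²) = 16 exp(−2·54·0.239²).
So c = 2·54·0.239² = 6.1691.

6.169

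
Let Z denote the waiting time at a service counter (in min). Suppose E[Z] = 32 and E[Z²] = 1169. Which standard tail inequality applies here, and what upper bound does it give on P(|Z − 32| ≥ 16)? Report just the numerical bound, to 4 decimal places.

The first two moments determine the variance, so Chebyshev's inequality is the sharpest standard bound available.
Var(Z) = E[Z²] − (E[Z])² = 1169 − 1024 = 145.
Chebyshev's inequality: P(|Z − μ| ≥ t) ≤ Var(Z)/t² = 145/256 = 0.5664.

0.5664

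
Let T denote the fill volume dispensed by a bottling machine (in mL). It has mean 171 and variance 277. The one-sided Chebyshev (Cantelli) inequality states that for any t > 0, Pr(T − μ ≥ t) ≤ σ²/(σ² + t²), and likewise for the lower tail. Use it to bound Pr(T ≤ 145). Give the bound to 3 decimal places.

0.291

Here σ² = 277 and t = 26, so σ² + t² = 953.
Cantelli's bound: 277/953 = 0.2907.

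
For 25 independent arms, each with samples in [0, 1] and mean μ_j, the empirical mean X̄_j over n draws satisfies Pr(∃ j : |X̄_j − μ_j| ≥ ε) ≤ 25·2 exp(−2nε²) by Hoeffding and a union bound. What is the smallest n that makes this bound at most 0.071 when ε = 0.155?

137

Need 2·25·exp(−2nε²) ≤ 0.071, i.e. exp(−2nε²) ≤ 0.071/50.
So 2nε² ≥ ln(50/0.071) = 6.557098.
Hence n ≥ 6.557098/(2·0.155²) = 136.464.
The smallest integer n is 137.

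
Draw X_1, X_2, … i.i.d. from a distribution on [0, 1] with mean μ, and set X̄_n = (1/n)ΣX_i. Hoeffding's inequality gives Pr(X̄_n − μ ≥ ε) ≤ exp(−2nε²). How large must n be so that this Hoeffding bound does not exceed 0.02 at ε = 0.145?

94

Require exp(−2nε²) ≤ 0.02, i.e. 2nε² ≥ ln(1/0.02) = 3.912023.
So n ≥ 3.912023 / (2·0.145²) = 93.033.
The smallest integer n is 94.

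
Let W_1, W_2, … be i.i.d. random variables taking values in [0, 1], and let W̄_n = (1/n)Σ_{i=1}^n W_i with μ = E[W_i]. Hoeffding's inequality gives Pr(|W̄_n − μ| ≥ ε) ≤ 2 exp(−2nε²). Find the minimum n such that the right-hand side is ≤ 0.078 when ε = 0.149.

Require 2·exp(−2nε²) ≤ 0.078, i.e. 2nε² ≥ ln(2/0.078) = 3.244194.
So n ≥ 3.244194 / (2·0.149²) = 73.064.
The smallest integer n is 74.

74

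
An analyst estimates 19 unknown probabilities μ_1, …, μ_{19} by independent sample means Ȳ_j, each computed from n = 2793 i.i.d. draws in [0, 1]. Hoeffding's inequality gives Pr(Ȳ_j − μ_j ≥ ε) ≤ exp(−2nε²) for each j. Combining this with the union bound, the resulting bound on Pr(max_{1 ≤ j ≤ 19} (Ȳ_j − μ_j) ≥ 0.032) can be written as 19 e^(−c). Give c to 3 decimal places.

5.720

Union bound over the 19 events: Pr(max_{1 ≤ j ≤ 19} (Ȳ_j − μ_j) ≥ 0.032) ≤ 19·exp(−2nε²) = 19 exp(−2·2793·0.032²).
So c = 2·2793·0.032² = 5.7201.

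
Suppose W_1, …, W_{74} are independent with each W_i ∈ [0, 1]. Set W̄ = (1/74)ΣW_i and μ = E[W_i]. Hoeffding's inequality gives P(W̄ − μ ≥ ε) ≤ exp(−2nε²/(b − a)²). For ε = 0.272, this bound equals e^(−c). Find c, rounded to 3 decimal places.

10.950

c = 2nε²/(b − a)² = 2·74·0.272² / 1² = 10.9496.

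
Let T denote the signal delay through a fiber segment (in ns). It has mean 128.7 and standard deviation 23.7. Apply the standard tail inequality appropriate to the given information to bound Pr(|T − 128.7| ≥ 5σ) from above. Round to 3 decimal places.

0.040

Mean and variance are known, so Chebyshev's inequality applies.
Chebyshev: Pr(|T − μ| ≥ t) ≤ Var(T)/t².
Var(T) = σ² = 23.7² = 561.69.
t = 5·23.7 = 118.5.
Bound = 561.69 / 14042.25 = 0.0400.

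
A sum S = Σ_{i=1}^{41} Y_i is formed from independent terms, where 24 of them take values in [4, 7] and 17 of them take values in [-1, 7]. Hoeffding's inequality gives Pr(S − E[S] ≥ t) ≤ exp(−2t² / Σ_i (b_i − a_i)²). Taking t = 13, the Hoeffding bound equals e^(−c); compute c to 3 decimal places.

0.259

Σ(b_i − a_i)² = 24·3² + 17·8² = 1304.
c = 2t² / 1304 = 2·13² / 1304 = 0.2592.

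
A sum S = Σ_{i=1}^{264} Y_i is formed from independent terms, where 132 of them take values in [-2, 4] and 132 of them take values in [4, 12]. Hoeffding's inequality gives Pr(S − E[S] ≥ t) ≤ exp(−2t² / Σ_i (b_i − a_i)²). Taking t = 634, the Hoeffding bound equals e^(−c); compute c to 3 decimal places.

60.902

Σ(b_i − a_i)² = 132·6² + 132·8² = 13200.
c = 2t² / 13200 = 2·634² / 13200 = 60.9024.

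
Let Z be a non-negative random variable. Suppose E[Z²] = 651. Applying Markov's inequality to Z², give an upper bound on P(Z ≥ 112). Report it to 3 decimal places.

Since Z ≥ 0, the event {Z ≥ 112} is the same as {Z² ≥ 12544}.
Markov's inequality applied to Z² gives P(Z² ≥ 12544) ≤ E[Z²]/12544 = 651/12544 = 0.0519.

0.052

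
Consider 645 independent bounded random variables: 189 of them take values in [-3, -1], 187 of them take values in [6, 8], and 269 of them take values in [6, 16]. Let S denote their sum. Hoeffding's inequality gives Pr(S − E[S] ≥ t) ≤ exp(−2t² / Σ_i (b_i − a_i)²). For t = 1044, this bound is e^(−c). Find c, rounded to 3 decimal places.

76.745

Σ(b_i − a_i)² = 189·2² + 187·2² + 269·10² = 28404.
c = 2t² / 28404 = 2·1044² / 28404 = 76.7452.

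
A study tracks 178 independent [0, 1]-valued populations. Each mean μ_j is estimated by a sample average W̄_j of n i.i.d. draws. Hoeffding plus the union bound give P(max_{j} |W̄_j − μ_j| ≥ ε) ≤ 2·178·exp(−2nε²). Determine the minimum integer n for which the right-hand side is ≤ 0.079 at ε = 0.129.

253

Need 2·178·exp(−2nε²) ≤ 0.079, i.e. exp(−2nε²) ≤ 0.079/356.
So 2nε² ≥ ln(356/0.079) = 8.413238.
Hence n ≥ 8.413238/(2·0.129²) = 252.786.
The smallest integer n is 253.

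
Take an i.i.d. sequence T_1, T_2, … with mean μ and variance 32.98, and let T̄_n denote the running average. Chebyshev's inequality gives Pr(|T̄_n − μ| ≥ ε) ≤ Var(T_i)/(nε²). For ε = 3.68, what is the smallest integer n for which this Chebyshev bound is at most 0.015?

163

Require 32.98/(n·3.68²) ≤ 0.015, i.e. n ≥ 32.98/(0.015·3.68²) = 162.354.
The smallest integer n is 163.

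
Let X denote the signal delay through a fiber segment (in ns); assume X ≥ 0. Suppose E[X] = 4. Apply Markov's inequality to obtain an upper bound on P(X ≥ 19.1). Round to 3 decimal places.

0.209

Markov's inequality: for a non-negative random variable, P(X ≥ a) ≤ E[X]/a.
Here E[X] = 4 and a = 19.1, so the bound is 4/19.1 = 0.2094.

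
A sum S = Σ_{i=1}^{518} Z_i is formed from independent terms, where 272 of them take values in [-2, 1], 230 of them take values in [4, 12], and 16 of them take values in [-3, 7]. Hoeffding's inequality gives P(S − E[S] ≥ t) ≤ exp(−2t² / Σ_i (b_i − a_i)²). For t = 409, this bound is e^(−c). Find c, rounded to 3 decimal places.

Σ(b_i − a_i)² = 272·3² + 230·8² + 16·10² = 18768.
c = 2t² / 18768 = 2·409² / 18768 = 17.8262.

17.826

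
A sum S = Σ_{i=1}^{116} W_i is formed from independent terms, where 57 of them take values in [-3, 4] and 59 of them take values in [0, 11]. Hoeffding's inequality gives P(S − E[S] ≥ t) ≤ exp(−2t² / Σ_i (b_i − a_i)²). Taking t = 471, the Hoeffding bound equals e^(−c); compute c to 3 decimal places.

Σ(b_i − a_i)² = 57·7² + 59·11² = 9932.
c = 2t² / 9932 = 2·471² / 9932 = 44.6720.

44.672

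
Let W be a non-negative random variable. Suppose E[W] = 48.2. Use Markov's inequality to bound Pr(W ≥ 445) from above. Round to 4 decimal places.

Markov's inequality: for a non-negative random variable, Pr(W ≥ a) ≤ E[W]/a.
Here E[W] = 48.2 and a = 445, so the bound is 48.2/445 = 0.1083.

0.1083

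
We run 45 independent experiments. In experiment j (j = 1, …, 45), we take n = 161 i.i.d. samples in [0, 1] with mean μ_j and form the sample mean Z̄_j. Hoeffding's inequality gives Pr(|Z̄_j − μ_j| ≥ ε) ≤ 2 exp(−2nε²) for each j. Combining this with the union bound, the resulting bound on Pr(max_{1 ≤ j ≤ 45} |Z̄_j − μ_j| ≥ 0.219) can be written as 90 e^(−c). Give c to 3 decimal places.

15.443

Union bound over the 45 events: Pr(max_{1 ≤ j ≤ 45} |Z̄_j − μ_j| ≥ 0.219) ≤ 45·2·exp(−2nε²) = 90 exp(−2·161·0.219²).
So c = 2·161·0.219² = 15.4434.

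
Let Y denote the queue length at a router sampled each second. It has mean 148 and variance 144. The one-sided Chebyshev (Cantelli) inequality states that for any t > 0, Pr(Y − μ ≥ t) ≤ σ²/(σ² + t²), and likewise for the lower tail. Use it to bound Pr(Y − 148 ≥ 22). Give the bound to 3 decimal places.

Here σ² = 144 and t = 22, so σ² + t² = 628.
Cantelli's bound: 144/628 = 0.2293.

0.229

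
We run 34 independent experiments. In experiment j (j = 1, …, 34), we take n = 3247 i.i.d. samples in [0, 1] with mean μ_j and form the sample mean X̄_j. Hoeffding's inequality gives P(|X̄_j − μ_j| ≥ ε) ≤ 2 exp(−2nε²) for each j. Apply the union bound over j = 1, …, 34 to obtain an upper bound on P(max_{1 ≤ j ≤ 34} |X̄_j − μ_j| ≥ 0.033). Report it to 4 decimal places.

Per-experiment Hoeffding bound: 2·exp(−2·3247·0.033²) = 2·exp(−7.07197) = 0.0016971.
Union bound over 34 events: 34·0.0016971 = 0.05770.

0.0577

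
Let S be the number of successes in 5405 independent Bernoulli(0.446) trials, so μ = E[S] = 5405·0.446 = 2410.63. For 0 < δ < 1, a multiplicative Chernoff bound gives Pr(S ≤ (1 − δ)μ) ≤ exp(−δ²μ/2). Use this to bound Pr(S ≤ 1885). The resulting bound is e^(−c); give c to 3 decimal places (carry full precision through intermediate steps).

57.306

Write 1885 = (1 − δ)μ, so δ = 1 − 1885/2410.63 = 0.2180467…
Then the exponent is δ²μ/2 = (μ − 1885)²/(2μ) = 57.305953.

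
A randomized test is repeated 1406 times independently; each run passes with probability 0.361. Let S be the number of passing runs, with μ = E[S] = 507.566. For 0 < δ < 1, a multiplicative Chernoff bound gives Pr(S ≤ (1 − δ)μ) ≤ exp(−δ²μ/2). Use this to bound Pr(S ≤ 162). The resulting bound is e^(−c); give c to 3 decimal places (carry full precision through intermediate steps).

Write 162 = (1 − δ)μ, so δ = 1 − 162/507.566 = 0.6808297…
Then the exponent is δ²μ/2 = (μ − 162)²/(2μ) = 117.635795.

117.636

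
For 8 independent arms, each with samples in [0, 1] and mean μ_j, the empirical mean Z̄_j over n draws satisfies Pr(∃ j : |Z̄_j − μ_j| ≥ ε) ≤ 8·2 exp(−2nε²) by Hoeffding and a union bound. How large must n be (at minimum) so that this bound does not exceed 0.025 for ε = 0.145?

154

Need 2·8·exp(−2nε²) ≤ 0.025, i.e. exp(−2nε²) ≤ 0.025/16.
So 2nε² ≥ ln(16/0.025) = 6.461468.
Hence n ≥ 6.461468/(2·0.145²) = 153.662.
The smallest integer n is 154.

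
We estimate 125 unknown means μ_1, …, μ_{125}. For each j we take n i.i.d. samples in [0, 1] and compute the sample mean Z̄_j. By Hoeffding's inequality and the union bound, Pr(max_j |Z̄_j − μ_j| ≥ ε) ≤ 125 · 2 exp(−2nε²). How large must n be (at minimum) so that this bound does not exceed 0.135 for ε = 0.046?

1778

Need 2·125·exp(−2nε²) ≤ 0.135, i.e. exp(−2nε²) ≤ 0.135/250.
So 2nε² ≥ ln(250/0.135) = 7.523941.
Hence n ≥ 7.523941/(2·0.046²) = 1777.869.
The smallest integer n is 1778.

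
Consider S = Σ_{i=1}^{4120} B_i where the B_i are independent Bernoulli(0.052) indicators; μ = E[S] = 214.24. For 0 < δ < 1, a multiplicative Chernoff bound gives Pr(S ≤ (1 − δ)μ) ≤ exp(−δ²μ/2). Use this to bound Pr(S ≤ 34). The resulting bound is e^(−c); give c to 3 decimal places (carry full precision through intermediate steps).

Write 34 = (1 − δ)μ, so δ = 1 − 34/214.24 = 0.8412995…
Then the exponent is δ²μ/2 = (μ − 34)²/(2μ) = 75.817909.

75.818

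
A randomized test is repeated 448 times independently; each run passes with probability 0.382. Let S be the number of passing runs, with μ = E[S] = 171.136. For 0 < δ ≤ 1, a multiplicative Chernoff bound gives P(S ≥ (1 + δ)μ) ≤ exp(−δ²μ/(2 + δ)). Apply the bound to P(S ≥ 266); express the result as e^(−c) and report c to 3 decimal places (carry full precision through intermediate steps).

Write 266 = (1 + δ)μ, so δ = 266/171.136 − 1 = 0.5543194…
Then the exponent is δ²μ/(2 + δ) = (266 − μ)² / (μ·(2 + δ)) = 20.586679.

20.587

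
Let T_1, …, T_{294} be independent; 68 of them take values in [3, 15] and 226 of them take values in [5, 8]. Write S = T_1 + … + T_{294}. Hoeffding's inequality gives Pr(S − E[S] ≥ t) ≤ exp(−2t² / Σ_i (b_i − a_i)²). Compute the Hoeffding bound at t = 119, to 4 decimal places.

0.0912

Σ(b_i − a_i)² = 68·12² + 226·3² = 11826.
Exponent = 2·119² / 11826 = 2.39489.
Bound = exp(−2.39489) = 0.09118.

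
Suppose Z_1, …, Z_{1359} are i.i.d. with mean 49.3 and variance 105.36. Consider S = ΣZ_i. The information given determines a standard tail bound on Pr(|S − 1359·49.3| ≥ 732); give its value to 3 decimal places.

0.267

With mean and variance of each term known, Chebyshev's inequality bounds the deviation of the sum (or sample mean).
Var(S) = n·Var(Z_i) = 1359·105.36 = 143184.24.
Chebyshev: Pr(|S − 1359·49.3| ≥ 732) ≤ Var(S)/732² = 143184.24/535824 = 0.2672.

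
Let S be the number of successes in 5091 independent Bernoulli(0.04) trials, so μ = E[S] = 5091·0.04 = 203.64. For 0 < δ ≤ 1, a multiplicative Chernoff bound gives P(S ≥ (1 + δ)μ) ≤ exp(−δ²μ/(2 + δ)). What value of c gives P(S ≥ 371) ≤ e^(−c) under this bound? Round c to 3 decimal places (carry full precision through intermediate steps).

Write 371 = (1 + δ)μ, so δ = 371/203.64 − 1 = 0.8218425…
Then the exponent is δ²μ/(2 + δ) = (371 − μ)² / (μ·(2 + δ)) = 48.742464.

48.742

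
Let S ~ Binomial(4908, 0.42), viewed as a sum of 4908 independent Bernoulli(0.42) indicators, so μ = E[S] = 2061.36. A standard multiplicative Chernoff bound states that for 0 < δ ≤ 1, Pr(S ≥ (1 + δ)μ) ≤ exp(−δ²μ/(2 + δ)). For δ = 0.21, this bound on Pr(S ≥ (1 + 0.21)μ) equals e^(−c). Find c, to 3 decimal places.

41.134

c = δ²μ/(2 + δ) = 0.21²·2061.36/(2 + 0.21) = 41.1339.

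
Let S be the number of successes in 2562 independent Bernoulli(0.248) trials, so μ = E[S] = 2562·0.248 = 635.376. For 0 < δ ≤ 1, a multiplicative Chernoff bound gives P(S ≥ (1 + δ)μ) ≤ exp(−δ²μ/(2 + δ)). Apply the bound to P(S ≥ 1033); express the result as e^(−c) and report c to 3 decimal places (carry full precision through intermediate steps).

94.766

Write 1033 = (1 + δ)μ, so δ = 1033/635.376 − 1 = 0.625809…
Then the exponent is δ²μ/(2 + δ) = (1033 − μ)² / (μ·(2 + δ)) = 94.765716.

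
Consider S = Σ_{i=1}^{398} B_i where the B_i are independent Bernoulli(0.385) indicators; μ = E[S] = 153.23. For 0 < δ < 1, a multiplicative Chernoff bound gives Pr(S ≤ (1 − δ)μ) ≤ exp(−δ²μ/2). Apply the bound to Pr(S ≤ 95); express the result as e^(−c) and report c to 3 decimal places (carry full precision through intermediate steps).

11.064

Write 95 = (1 − δ)μ, so δ = 1 − 95/153.23 = 0.380017…
Then the exponent is δ²μ/2 = (μ − 95)²/(2μ) = 11.064194.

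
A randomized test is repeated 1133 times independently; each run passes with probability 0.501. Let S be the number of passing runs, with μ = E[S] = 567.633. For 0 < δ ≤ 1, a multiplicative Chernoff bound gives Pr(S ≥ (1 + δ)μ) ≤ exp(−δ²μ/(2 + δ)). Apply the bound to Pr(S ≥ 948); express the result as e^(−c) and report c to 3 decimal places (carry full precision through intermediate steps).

95.458

Write 948 = (1 + δ)μ, so δ = 948/567.633 − 1 = 0.6700932…
Then the exponent is δ²μ/(2 + δ) = (948 − μ)² / (μ·(2 + δ)) = 95.457842.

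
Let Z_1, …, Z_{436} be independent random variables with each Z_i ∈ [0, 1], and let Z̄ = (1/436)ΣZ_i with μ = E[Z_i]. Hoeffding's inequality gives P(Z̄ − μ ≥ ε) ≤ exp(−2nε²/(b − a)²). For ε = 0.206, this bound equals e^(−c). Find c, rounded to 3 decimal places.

c = 2nε²/(b − a)² = 2·436·0.206² / 1² = 37.0042.

37.004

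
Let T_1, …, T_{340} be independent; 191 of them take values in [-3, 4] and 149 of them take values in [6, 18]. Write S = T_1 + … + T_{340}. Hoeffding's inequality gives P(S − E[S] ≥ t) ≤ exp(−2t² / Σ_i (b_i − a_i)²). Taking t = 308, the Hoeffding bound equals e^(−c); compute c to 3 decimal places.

6.157

Σ(b_i − a_i)² = 191·7² + 149·12² = 30815.
c = 2t² / 30815 = 2·308² / 30815 = 6.1570.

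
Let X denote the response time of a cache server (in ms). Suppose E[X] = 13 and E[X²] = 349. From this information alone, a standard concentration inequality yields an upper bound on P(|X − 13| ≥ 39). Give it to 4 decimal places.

The first two moments determine the variance, so Chebyshev's inequality is the sharpest standard bound available.
Var(X) = E[X²] − (E[X])² = 349 − 169 = 180.
Chebyshev's inequality: P(|X − μ| ≥ t) ≤ Var(X)/t² = 180/1521 = 0.1183.

0.1183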